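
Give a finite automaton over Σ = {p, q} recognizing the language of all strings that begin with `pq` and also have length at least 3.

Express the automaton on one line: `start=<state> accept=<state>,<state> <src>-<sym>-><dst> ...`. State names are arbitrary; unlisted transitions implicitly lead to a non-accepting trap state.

start=s0 accept=s4 s0-p->s1 s0-q->s2 s1-p->s2 s1-q->s3 s2-p->s2 s2-q->s2 s3-p->s4 s3-q->s4 s4-p->s4 s4-q->s4

Build one automaton per condition and run them in lockstep. One (4 states) tracks whether the input so far still matches the prefix `pq`; the other (5 states) tracks the input length, saturating at 4. Each combined state is a pair, one component from each; accept when both components accept. Equivalent product states are then merged.
With 5 states:
        p   q  
>  s0   s1  s2 
   s1   s2  s3 
   s2   s2  s2 
   s3   s4  s4 
 * s4   s4  s4 
(> = start, * = accepting)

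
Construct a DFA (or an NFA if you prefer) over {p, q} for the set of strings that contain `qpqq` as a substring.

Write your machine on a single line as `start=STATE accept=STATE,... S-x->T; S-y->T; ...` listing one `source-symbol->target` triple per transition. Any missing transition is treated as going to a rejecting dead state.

Track how much of `qpqq` has been matched so far: state S0 is no progress, S4 is the absorbing accept state reached once `qpqq` has occurred. Intermediate states record partial matches; on a mismatch, fall back to the longest reusable overlap.
        p   q  
>  S0   S0  S1 
   S1   S2  S1 
   S2   S0  S3 
   S3   S2  S4 
 * S4   S4  S4 
(> = start, * = accepting)

start=S0; accept=S4; S0-p->S0; S0-q->S1; S1-p->S2; S1-q->S1; S2-p->S0; S2-q->S3; S3-p->S2; S3-q->S4; S4-p->S4; S4-q->S4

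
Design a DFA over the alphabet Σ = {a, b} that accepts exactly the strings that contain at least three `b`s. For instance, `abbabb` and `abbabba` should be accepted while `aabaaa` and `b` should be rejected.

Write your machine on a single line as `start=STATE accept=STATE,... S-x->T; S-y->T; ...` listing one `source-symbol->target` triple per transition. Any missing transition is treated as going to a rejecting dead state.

Only the number of `b`s matters, and only up to 4. Make a chain S0 → S1 → S2 → S3 → S4 advanced by each `b` (with S4 absorbing); every other symbol self-loops. The accepting set is {S3, S4}.
A 5-state machine:
        a   b  
>  S0   S0  S1 
   S1   S1  S2 
   S2   S2  S3 
 * S3   S3  S4 
 * S4   S4  S4 
(> = start, * = accepting)

start=S0; accept=S3,S4; S0-a->S0; S0-b->S1; S1-a->S1; S1-b->S2; S2-a->S2; S2-b->S3; S3-a->S3; S3-b->S4; S4-a->S4; S4-b->S4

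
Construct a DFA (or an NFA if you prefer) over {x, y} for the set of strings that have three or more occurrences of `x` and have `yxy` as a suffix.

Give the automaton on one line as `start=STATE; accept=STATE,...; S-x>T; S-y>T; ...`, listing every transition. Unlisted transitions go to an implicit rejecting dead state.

Build one automaton per condition and run them in lockstep. One (5 states) tracks the count of `x`s, saturating at 4; the other (4 states) tracks how much of the suffix `yxy` has currently been matched. Each combined state is a pair, one component from each; accept when both components accept. Minimizing collapses redundant product states.
With 6 states:
        x   y  
>  s0   s1  s0 
   s1   s2  s1 
   s2   s2  s3 
   s3   s4  s3 
   s4   s2  s5 
 * s5   s4  s3 
(> = start, * = accepting)

start=s0; accept=s5; s0-x>s1; s0-y>s0; s1-x>s2; s1-y>s1; s2-x>s2; s2-y>s3; s3-x>s4; s3-y>s3; s4-x>s2; s4-y>s5; s5-x>s4; s5-y>s3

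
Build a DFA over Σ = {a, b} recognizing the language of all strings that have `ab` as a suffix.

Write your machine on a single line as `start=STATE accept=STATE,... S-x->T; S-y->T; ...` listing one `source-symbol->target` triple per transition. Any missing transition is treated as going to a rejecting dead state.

Remember how much of `ab` the current input suffix matches. State S0 means no match yet; S1 means the last symbol is `a`; S2 means the last 2 symbols are `ab`. Only S2 accepts. On a mismatch, fall back to the longest proper suffix that is still a prefix of `ab`.
A 3-state machine:
        a   b  
>  S0   S1  S0 
   S1   S1  S2 
 * S2   S1  S0 
(> = start, * = accepting)

start=S0; accept=S2; S0-a->S1; S0-b->S0; S1-a->S1; S1-b->S2; S2-a->S1; S2-b->S0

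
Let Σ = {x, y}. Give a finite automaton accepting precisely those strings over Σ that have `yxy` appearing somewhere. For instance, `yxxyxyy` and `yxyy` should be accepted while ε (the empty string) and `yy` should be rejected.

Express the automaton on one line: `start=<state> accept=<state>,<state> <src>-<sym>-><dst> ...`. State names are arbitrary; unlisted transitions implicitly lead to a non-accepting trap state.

start=q0 accept=q3 q0-x->q0 q0-y->q1 q1-x->q2 q1-y->q1 q2-x->q0 q2-y->q3 q3-x->q3 q3-y->q3

States q0..q2 record the length of the longest prefix of `yxy` that matches the current input suffix. Reaching q3 means `yxy` has been seen, and we stay there forever. Accept from q3.
4 states suffice.
        x   y  
>  q0   q0  q1 
   q1   q2  q1 
   q2   q0  q3 
 * q3   q3  q3 
(> = start, * = accepting)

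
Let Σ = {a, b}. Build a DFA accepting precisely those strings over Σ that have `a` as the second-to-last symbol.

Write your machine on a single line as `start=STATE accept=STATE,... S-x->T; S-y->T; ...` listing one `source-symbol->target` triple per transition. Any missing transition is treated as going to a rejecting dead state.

Because acceptance depends on a position counted from the end, the machine has to buffer the most recent 2 symbols. Make each state the string of the last up-to-2 symbols read; on input `x` shift the window left and append `x`. Accept when the buffered window has length 2 and begins with `a`.
7 states suffice.
        a   b  
>  s0   s1  s2 
   s1   s3  s4 
   s2   s5  s6 
 * s3   s3  s4 
 * s4   s5  s6 
   s5   s3  s4 
   s6   s5  s6 
(> = start, * = accepting)

start=s0; accept=s3,s4; s0-a->s1; s0-b->s2; s1-a->s3; s1-b->s4; s2-a->s5; s2-b->s6; s3-a->s3; s3-b->s4; s4-a->s5; s4-b->s6; s5-a->s3; s5-b->s4; s6-a->s5; s6-b->s6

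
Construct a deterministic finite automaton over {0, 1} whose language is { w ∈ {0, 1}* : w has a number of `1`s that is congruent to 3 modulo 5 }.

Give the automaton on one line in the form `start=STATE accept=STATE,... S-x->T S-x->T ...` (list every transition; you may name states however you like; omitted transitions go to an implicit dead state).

start=S0 accept=S3 S0-0->S0 S0-1->S1 S1-0->S1 S1-1->S2 S2-0->S2 S2-1->S3 S3-0->S3 S3-1->S4 S4-0->S4 S4-1->S0

The only thing that matters is how many `1`s have appeared, reduced mod 5. Use one state per residue: S0 for 0, …, S4 for 4. Reading `1` moves to the next residue; anything else stays put. S3 is accepting.
5 states suffice.
        0   1  
>  S0   S0  S1 
   S1   S1  S2 
   S2   S2  S3 
 * S3   S3  S4 
   S4   S4  S0 
(> = start, * = accepting)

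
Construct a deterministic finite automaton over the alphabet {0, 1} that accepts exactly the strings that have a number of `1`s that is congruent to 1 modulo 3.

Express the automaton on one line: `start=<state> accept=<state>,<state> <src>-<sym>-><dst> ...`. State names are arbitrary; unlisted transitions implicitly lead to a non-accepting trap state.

start=S0 accept=S1 S0-0->S0 S0-1->S1 S1-0->S1 S1-1->S2 S2-0->S2 S2-1->S0

The only thing that matters is how many `1`s have appeared, reduced mod 3. Use one state per residue: S0 for 0, …, S2 for 2. Reading `1` moves to the next residue; anything else stays put. S1 is accepting.
        0   1  
>  S0   S0  S1 
 * S1   S1  S2 
   S2   S2  S0 
(> = start, * = accepting)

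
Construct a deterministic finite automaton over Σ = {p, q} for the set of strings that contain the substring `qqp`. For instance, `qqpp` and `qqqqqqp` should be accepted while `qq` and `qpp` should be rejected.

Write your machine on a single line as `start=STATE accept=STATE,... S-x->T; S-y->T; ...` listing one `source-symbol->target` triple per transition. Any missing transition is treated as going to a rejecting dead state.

start=A; accept=D; A-p->A; A-q->B; B-p->A; B-q->C; C-p->D; C-q->C; D-p->D; D-q->D

Track how much of `qqp` has been matched so far: state A is no progress, D is the absorbing accept state reached once `qqp` has occurred. Intermediate states record partial matches; on a mismatch, fall back to the longest reusable overlap.
4 states suffice.
       p  q 
>  A   A  B 
   B   A  C 
   C   D  C 
 * D   D  D 
(> = start, * = accepting)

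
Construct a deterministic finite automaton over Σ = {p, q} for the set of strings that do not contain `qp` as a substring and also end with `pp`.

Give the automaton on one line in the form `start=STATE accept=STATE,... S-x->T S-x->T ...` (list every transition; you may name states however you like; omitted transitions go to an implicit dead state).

start=S0 accept=S3 S0-p->S1 S0-q->S2 S1-p->S3 S1-q->S2 S2-p->S2 S2-q->S2 S3-p->S3 S3-q->S2

Handle the two conditions separately and then intersect. The first has 3 states tracking partial matches of the forbidden pattern `qp`; the second has 3 states tracking how much of the suffix `pp` has currently been matched. A product state is a pair (one from each), accepting exactly when both do. Minimizing collapses redundant product states.
        p   q  
>  S0   S1  S2 
   S1   S3  S2 
   S2   S2  S2 
 * S3   S3  S2 
(> = start, * = accepting)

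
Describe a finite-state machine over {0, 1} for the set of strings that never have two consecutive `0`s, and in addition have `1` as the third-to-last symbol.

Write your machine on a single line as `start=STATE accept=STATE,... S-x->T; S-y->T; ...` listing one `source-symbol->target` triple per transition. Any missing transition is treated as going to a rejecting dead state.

start=q0; accept=q12,q13,q14; q0-0->q1; q0-1->q2; q1-0->q3; q1-1->q4; q2-0->q5; q2-1->q6; q3-0->q7; q3-1->q8; q4-0->q9; q4-1->q10; q5-0->q11; q5-1->q12; q6-0->q13; q6-1->q14; q7-0->q7; q7-1->q8; q8-0->q15; q8-1->q16; q9-0->q11; q9-1->q12; q10-0->q13; q10-1->q14; q11-0->q7; q11-1->q8; q12-0->q9; q12-1->q10; q13-0->q11; q13-1->q12; q14-0->q13; q14-1->q14; q15-0->q11; q15-1->q17; q16-0->q18; q16-1->q19; q17-0->q15; q17-1->q16; q18-0->q11; q18-1->q17; q19-0->q18; q19-1->q19

Handle the two conditions separately and then intersect. The first has 3 states tracking partial matches of the forbidden pattern `00`; the second has 15 states tracking the last 3 symbols read. A product state is a pair (one from each), accepting exactly when both do.
20 states suffice.
          0    1  
>  q0     q1   q2 
   q1     q3   q4 
   q2     q5   q6 
   q3     q7   q8 
   q4     q9  q10 
   q5    q11  q12 
   q6    q13  q14 
   q7     q7   q8 
   q8    q15  q16 
   q9    q11  q12 
   q10   q13  q14 
   q11    q7   q8 
 * q12    q9  q10 
 * q13   q11  q12 
 * q14   q13  q14 
   q15   q11  q17 
   q16   q18  q19 
   q17   q15  q16 
   q18   q11  q17 
   q19   q18  q19 
(> = start, * = accepting)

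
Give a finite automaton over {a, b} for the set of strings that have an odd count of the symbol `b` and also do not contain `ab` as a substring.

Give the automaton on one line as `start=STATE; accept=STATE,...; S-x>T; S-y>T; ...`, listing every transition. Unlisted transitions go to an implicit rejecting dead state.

Handle the two conditions separately and then intersect. One (2 states) tracks the count of `b`s modulo 2; the other (3 states) tracks partial matches of the forbidden pattern `ab`. Each combined state is a pair, one component from each; accept when both components accept.
6 states suffice.
        a   b  
>  q0   q1  q2 
   q1   q1  q3 
 * q2   q4  q0 
   q3   q3  q5 
 * q4   q4  q5 
   q5   q5  q3 
(> = start, * = accepting)

start=q0; accept=q2,q4; q0-a>q1; q0-b>q2; q1-a>q1; q1-b>q3; q2-a>q4; q2-b>q0; q3-a>q3; q3-b>q5; q4-a>q4; q4-b>q5; q5-a>q5; q5-b>q3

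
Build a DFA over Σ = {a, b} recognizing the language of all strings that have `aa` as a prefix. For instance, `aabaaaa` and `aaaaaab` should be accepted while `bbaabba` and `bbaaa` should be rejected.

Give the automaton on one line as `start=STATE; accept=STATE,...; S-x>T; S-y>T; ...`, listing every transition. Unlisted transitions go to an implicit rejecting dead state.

start=q0; accept=q2; q0-a>q1; q0-b>q3; q1-a>q2; q1-b>q3; q2-a>q2; q2-b>q2; q3-a>q3; q3-b>q3

Check the first 2 symbols one by one: q0 through q1 record how many have matched `aa` so far; any wrong symbol goes to the dead state q3. After all 2 match we enter the accepting sink q2.
A 4-state machine:
        a   b  
>  q0   q1  q3 
   q1   q2  q3 
 * q2   q2  q2 
   q3   q3  q3 
(> = start, * = accepting)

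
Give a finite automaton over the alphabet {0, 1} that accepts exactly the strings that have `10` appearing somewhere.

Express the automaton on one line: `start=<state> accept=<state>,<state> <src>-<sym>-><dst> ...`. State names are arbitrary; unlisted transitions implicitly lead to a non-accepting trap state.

start=S0 accept=S2 S0-0->S0 S0-1->S1 S1-0->S2 S1-1->S1 S2-0->S2 S2-1->S2

States S0..S1 record the length of the longest prefix of `10` that matches the current input suffix. Reaching S2 means `10` has been seen, and we stay there forever. Accept from S2.
        0   1  
>  S0   S0  S1 
   S1   S2  S1 
 * S2   S2  S2 
(> = start, * = accepting)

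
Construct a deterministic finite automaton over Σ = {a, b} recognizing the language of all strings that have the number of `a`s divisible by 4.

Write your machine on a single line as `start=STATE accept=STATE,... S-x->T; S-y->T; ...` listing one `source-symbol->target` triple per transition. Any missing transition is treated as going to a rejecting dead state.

start=q0; accept=q0; q0-a->q1; q0-b->q0; q1-a->q2; q1-b->q1; q2-a->q3; q2-b->q2; q3-a->q0; q3-b->q3

Keep the running count of `a`s modulo 4: each `a` advances along the cycle q0 → q1 → q2 → q3 → q0 while other symbols loop. Accept at q0.
With 4 states:
        a   b  
>* q0   q1  q0 
   q1   q2  q1 
   q2   q3  q2 
   q3   q0  q3 
(> = start, * = accepting)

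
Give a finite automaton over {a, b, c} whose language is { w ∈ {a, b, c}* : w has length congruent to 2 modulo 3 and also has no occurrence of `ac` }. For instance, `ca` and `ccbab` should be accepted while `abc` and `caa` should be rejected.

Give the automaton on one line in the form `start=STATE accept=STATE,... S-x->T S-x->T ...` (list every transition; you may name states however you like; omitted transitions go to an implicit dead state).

Build one automaton per condition and run them in lockstep. One (3 states) tracks the input length modulo 3; the other (3 states) tracks partial matches of the forbidden pattern `ac`. Each combined state is a pair, one component from each; accept when both components accept.
9 states suffice.
        a   b   c  
>  q0   q1  q2  q2 
   q1   q3  q4  q5 
   q2   q3  q4  q4 
 * q3   q6  q0  q7 
 * q4   q6  q0  q0 
   q5   q7  q7  q7 
   q6   q1  q2  q8 
   q7   q8  q8  q8 
   q8   q5  q5  q5 
(> = start, * = accepting)

start=q0 accept=q3,q4 q0-a->q1 q0-b->q2 q0-c->q2 q1-a->q3 q1-b->q4 q1-c->q5 q2-a->q3 q2-b->q4 q2-c->q4 q3-a->q6 q3-b->q0 q3-c->q7 q4-a->q6 q4-b->q0 q4-c->q0 q5-a->q7 q5-b->q7 q5-c->q7 q6-a->q1 q6-b->q2 q6-c->q8 q7-a->q8 q7-b->q8 q7-c->q8 q8-a->q5 q8-b->q5 q8-c->q5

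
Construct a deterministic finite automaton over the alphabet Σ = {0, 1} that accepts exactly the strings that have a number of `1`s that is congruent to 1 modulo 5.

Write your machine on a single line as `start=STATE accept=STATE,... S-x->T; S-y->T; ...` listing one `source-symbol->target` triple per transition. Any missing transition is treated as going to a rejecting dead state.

Keep the running count of `1`s modulo 5: each `1` advances along the cycle S0 → S1 → S2 → S3 → S4 → S0 while other symbols loop. Accept at S1.
5 states suffice.
        0   1  
>  S0   S0  S1 
 * S1   S1  S2 
   S2   S2  S3 
   S3   S3  S4 
   S4   S4  S0 
(> = start, * = accepting)

start=S0; accept=S1; S0-0->S0; S0-1->S1; S1-0->S1; S1-1->S2; S2-0->S2; S2-1->S3; S3-0->S3; S3-1->S4; S4-0->S4; S4-1->S0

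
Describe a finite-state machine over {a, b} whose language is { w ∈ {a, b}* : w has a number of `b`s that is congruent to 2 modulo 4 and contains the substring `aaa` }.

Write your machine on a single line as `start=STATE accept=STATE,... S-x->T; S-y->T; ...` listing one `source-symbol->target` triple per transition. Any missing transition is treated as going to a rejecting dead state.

Build one automaton per condition and run them in lockstep. One (4 states) tracks the count of `b`s modulo 4; the other (4 states) tracks whether and how much of `aaa` has been seen. Each combined state is a pair, one component from each; accept when both components accept.
16 states suffice.
          a    b  
>  q0     q1   q2 
   q1     q3   q2 
   q2     q4   q5 
   q3     q6   q2 
   q4     q7   q5 
   q5     q8   q9 
   q6     q6  q10 
   q7    q10   q5 
   q8    q11   q9 
   q9    q12   q0 
   q10   q10  q13 
   q11   q13   q9 
   q12   q14   q0 
 * q13   q13  q15 
   q14   q15   q0 
   q15   q15   q6 
(> = start, * = accepting)

start=q0; accept=q13; q0-a->q1; q0-b->q2; q1-a->q3; q1-b->q2; q2-a->q4; q2-b->q5; q3-a->q6; q3-b->q2; q4-a->q7; q4-b->q5; q5-a->q8; q5-b->q9; q6-a->q6; q6-b->q10; q7-a->q10; q7-b->q5; q8-a->q11; q8-b->q9; q9-a->q12; q9-b->q0; q10-a->q10; q10-b->q13; q11-a->q13; q11-b->q9; q12-a->q14; q12-b->q0; q13-a->q13; q13-b->q15; q14-a->q15; q14-b->q0; q15-a->q15; q15-b->q6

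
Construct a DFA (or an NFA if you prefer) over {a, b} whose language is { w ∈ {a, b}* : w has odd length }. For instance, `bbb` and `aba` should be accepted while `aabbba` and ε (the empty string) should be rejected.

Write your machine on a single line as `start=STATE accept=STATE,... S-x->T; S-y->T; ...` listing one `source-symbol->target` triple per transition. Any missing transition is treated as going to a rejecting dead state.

start=q0; accept=q1; q0-a->q1; q0-b->q1; q1-a->q0; q1-b->q0

Count input length modulo 2: every symbol advances one step around the cycle q0 → q1 → q0. Accept at q1.
A 2-state machine:
        a   b  
>  q0   q1  q1 
 * q1   q0  q0 
(> = start, * = accepting)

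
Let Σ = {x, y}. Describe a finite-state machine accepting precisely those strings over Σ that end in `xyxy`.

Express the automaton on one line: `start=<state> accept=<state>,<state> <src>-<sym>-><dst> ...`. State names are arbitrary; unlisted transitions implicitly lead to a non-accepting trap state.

start=s0 accept=s4 s0-x->s1 s0-y->s0 s1-x->s1 s1-y->s2 s2-x->s3 s2-y->s0 s3-x->s1 s3-y->s4 s4-x->s3 s4-y->s0

Remember how much of `xyxy` the current input suffix matches. State s0 means no match yet; s1 means the last symbol is `x`; s2 means the last 2 symbols are `xy`; s3 means the last 3 symbols are `xyx`; s4 means the last 4 symbols are `xyxy`. Only s4 accepts. On a mismatch, fall back to the longest proper suffix that is still a prefix of `xyxy`.
5 states suffice.
        x   y  
>  s0   s1  s0 
   s1   s1  s2 
   s2   s3  s0 
   s3   s1  s4 
 * s4   s3  s0 
(> = start, * = accepting)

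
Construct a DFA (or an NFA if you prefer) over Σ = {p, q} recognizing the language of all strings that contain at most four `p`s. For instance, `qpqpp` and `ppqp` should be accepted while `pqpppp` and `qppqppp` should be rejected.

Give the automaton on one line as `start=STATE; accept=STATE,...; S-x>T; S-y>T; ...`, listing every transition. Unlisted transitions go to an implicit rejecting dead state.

start=A; accept=A,B,C,D,E; A-p>B; A-q>A; B-p>C; B-q>B; C-p>D; C-q>C; D-p>E; D-q>D; E-p>F; E-q>E; F-p>F; F-q>F

Only the number of `p`s matters, and only up to 5. Make a chain A → B → C → D → E → F advanced by each `p` (with F absorbing); every other symbol self-loops. The accepting set is {A, B, C, D, E}.
6 states suffice.
       p  q 
>* A   B  A 
 * B   C  B 
 * C   D  C 
 * D   E  D 
 * E   F  E 
   F   F  F 
(> = start, * = accepting)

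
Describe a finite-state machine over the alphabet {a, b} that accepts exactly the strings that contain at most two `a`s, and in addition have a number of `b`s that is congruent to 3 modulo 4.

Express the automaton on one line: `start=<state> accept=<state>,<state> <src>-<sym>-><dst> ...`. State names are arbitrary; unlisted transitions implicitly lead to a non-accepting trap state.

Handle the two conditions separately and then intersect. The first has 4 states tracking the count of `a`s, saturating at 3; the second has 4 states tracking the count of `b`s modulo 4. A product state is a pair (one from each), accepting exactly when both do.
16 states suffice.
          a    b  
>  q0     q1   q2 
   q1     q3   q4 
   q2     q4   q5 
   q3     q6   q7 
   q4     q7   q8 
   q5     q8   q9 
   q6     q6  q10 
   q7    q10  q11 
   q8    q11  q12 
 * q9    q12   q0 
   q10   q10  q13 
   q11   q13  q14 
 * q12   q14   q1 
   q13   q13  q15 
 * q14   q15   q3 
   q15   q15   q6 
(> = start, * = accepting)

start=q0 accept=q9,q12,q14 q0-a->q1 q0-b->q2 q1-a->q3 q1-b->q4 q2-a->q4 q2-b->q5 q3-a->q6 q3-b->q7 q4-a->q7 q4-b->q8 q5-a->q8 q5-b->q9 q6-a->q6 q6-b->q10 q7-a->q10 q7-b->q11 q8-a->q11 q8-b->q12 q9-a->q12 q9-b->q0 q10-a->q10 q10-b->q13 q11-a->q13 q11-b->q14 q12-a->q14 q12-b->q1 q13-a->q13 q13-b->q15 q14-a->q15 q14-b->q3 q15-a->q15 q15-b->q6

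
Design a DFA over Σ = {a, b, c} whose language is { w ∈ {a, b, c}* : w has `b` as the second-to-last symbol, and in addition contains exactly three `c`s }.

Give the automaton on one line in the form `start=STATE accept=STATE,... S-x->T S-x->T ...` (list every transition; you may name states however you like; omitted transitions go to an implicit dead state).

start=q0 accept=q5,q8 q0-a->q0 q0-b->q0 q0-c->q1 q1-a->q1 q1-b->q1 q1-c->q2 q2-a->q2 q2-b->q3 q2-c->q4 q3-a->q2 q3-b->q3 q3-c->q5 q4-a->q4 q4-b->q6 q4-c->q7 q5-a->q4 q5-b->q6 q5-c->q7 q6-a->q5 q6-b->q8 q6-c->q7 q7-a->q7 q7-b->q7 q7-c->q7 q8-a->q5 q8-b->q8 q8-c->q7

Build one automaton per condition and run them in lockstep. The first has 13 states tracking the last 2 symbols read; the second has 5 states tracking the count of `c`s, saturating at 4. A product state is a pair (one from each), accepting exactly when both do. Equivalent product states are then merged.
With 9 states:
        a   b   c  
>  q0   q0  q0  q1 
   q1   q1  q1  q2 
   q2   q2  q3  q4 
   q3   q2  q3  q5 
   q4   q4  q6  q7 
 * q5   q4  q6  q7 
   q6   q5  q8  q7 
   q7   q7  q7  q7 
 * q8   q5  q8  q7 
(> = start, * = accepting)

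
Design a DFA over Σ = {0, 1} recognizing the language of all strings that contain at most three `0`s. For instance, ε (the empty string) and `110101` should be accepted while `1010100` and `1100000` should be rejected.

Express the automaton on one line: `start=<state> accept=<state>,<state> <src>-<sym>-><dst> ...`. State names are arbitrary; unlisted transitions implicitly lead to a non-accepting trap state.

start=q0 accept=q0,q1,q2,q3 q0-0->q1 q0-1->q0 q1-0->q2 q1-1->q1 q2-0->q3 q2-1->q2 q3-0->q4 q3-1->q3 q4-0->q4 q4-1->q4

Count `0`s, saturating at 4: states q0 through q3 mean 0 through 3 `0`s seen; q4 means more than 3. Each `0` increments (capped at q4); other symbols loop. Accept from {q0, q1, q2, q3}.
A 5-state machine:
        0   1  
>* q0   q1  q0 
 * q1   q2  q1 
 * q2   q3  q2 
 * q3   q4  q3 
   q4   q4  q4 
(> = start, * = accepting)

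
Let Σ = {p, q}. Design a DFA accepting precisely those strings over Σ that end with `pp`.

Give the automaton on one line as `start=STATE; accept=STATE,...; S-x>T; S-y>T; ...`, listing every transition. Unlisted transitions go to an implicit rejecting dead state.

Remember how much of `pp` the current input suffix matches. State A means no match yet; B means the last symbol is `p`; C means the last 2 symbols are `pp`. Only C accepts. On a mismatch, fall back to the longest proper suffix that is still a prefix of `pp`.
3 states suffice.
       p  q 
>  A   B  A 
   B   C  A 
 * C   C  A 
(> = start, * = accepting)

start=A; accept=C; A-p>B; A-q>A; B-p>C; B-q>A; C-p>C; C-q>A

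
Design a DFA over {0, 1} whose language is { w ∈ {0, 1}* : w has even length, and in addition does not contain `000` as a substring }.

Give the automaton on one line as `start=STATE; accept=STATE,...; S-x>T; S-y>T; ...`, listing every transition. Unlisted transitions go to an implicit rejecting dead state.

start=q0; accept=q0,q3,q4; q0-0>q1; q0-1>q2; q1-0>q3; q1-1>q0; q2-0>q4; q2-1>q0; q3-0>q5; q3-1>q2; q4-0>q6; q4-1>q2; q5-0>q7; q5-1>q7; q6-0>q7; q6-1>q0; q7-0>q5; q7-1>q5

Build one automaton per condition and run them in lockstep. The first has 2 states tracking the input length modulo 2; the second has 4 states tracking partial matches of the forbidden pattern `000`. A product state is a pair (one from each), accepting exactly when both do.
        0   1  
>* q0   q1  q2 
   q1   q3  q0 
   q2   q4  q0 
 * q3   q5  q2 
 * q4   q6  q2 
   q5   q7  q7 
   q6   q7  q0 
   q7   q5  q5 
(> = start, * = accepting)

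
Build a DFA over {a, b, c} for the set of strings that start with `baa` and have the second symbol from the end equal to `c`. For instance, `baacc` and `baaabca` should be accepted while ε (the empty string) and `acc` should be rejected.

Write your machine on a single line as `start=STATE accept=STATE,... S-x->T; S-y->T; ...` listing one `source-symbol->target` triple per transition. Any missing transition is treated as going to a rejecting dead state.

Build one automaton per condition and run them in lockstep. One (5 states) tracks whether the input so far still matches the prefix `baa`; the other (13 states) tracks the last 2 symbols read. Each combined state is a pair, one component from each; accept when both components accept.
          a    b    c  
>  S0     S1   S2   S3 
   S1     S4   S5   S6 
   S2     S7   S8   S9 
   S3    S10  S11  S12 
   S4     S4   S5   S6 
   S5    S13   S8   S9 
   S6    S10  S11  S12 
   S7    S14   S5   S6 
   S8    S13   S8   S9 
   S9    S10  S11  S12 
   S10    S4   S5   S6 
   S11   S13   S8   S9 
   S12   S10  S11  S12 
   S13    S4   S5   S6 
   S14   S14  S15  S16 
   S15   S17  S18  S19 
   S16   S20  S21  S22 
   S17   S14  S15  S16 
   S18   S17  S18  S19 
   S19   S20  S21  S22 
 * S20   S14  S15  S16 
 * S21   S17  S18  S19 
 * S22   S20  S21  S22 
(> = start, * = accepting)

start=S0; accept=S20,S21,S22; S0-a->S1; S0-b->S2; S0-c->S3; S1-a->S4; S1-b->S5; S1-c->S6; S2-a->S7; S2-b->S8; S2-c->S9; S3-a->S10; S3-b->S11; S3-c->S12; S4-a->S4; S4-b->S5; S4-c->S6; S5-a->S13; S5-b->S8; S5-c->S9; S6-a->S10; S6-b->S11; S6-c->S12; S7-a->S14; S7-b->S5; S7-c->S6; S8-a->S13; S8-b->S8; S8-c->S9; S9-a->S10; S9-b->S11; S9-c->S12; S10-a->S4; S10-b->S5; S10-c->S6; S11-a->S13; S11-b->S8; S11-c->S9; S12-a->S10; S12-b->S11; S12-c->S12; S13-a->S4; S13-b->S5; S13-c->S6; S14-a->S14; S14-b->S15; S14-c->S16; S15-a->S17; S15-b->S18; S15-c->S19; S16-a->S20; S16-b->S21; S16-c->S22; S17-a->S14; S17-b->S15; S17-c->S16; S18-a->S17; S18-b->S18; S18-c->S19; S19-a->S20; S19-b->S21; S19-c->S22; S20-a->S14; S20-b->S15; S20-c->S16; S21-a->S17; S21-b->S18; S21-c->S19; S22-a->S20; S22-b->S21; S22-c->S22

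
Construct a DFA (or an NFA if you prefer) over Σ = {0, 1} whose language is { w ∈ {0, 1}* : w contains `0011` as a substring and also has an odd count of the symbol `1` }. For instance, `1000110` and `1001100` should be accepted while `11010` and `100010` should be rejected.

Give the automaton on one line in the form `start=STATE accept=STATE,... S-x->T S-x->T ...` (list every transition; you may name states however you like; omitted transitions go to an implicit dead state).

Handle the two conditions separately and then intersect. One (5 states) tracks whether and how much of `0011` has been seen; the other (2 states) tracks the count of `1`s modulo 2. Each combined state is a pair, one component from each; accept when both components accept.
10 states suffice.
        0   1  
>  s0   s1  s2 
   s1   s3  s2 
   s2   s4  s0 
   s3   s3  s5 
   s4   s6  s0 
   s5   s4  s7 
   s6   s6  s8 
   s7   s7  s9 
   s8   s1  s9 
 * s9   s9  s7 
(> = start, * = accepting)

start=s0 accept=s9 s0-0->s1 s0-1->s2 s1-0->s3 s1-1->s2 s2-0->s4 s2-1->s0 s3-0->s3 s3-1->s5 s4-0->s6 s4-1->s0 s5-0->s4 s5-1->s7 s6-0->s6 s6-1->s8 s7-0->s7 s7-1->s9 s8-0->s1 s8-1->s9 s9-0->s9 s9-1->s7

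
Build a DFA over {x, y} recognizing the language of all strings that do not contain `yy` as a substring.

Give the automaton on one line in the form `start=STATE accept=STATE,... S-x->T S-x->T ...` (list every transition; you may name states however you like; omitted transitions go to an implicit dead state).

start=s0 accept=s0,s1 s0-x->s0 s0-y->s1 s1-x->s0 s1-y->s2 s2-x->s2 s2-y->s2

This is the complement of 'contains `yy`'. Use the same substring-matching states — s0 through s2 holding how much of `yy` has just been matched — but flip the accepting set: everything except the trap s2 accepts.
A 3-state machine:
        x   y  
>* s0   s0  s1 
 * s1   s0  s2 
   s2   s2  s2 
(> = start, * = accepting)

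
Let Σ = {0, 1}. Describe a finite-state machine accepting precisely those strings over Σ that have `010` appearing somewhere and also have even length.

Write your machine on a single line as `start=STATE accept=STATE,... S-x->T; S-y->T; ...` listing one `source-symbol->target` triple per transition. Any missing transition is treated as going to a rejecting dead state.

Build one automaton per condition and run them in lockstep. One (4 states) tracks whether and how much of `010` has been seen; the other (2 states) tracks the input length modulo 2. Each combined state is a pair, one component from each; accept when both components accept.
An 8-state machine:
        0   1  
>  q0   q1  q2 
   q1   q3  q4 
   q2   q3  q0 
   q3   q1  q5 
   q4   q6  q2 
   q5   q7  q0 
   q6   q7  q7 
 * q7   q6  q6 
(> = start, * = accepting)

start=q0; accept=q7; q0-0->q1; q0-1->q2; q1-0->q3; q1-1->q4; q2-0->q3; q2-1->q0; q3-0->q1; q3-1->q5; q4-0->q6; q4-1->q2; q5-0->q7; q5-1->q0; q6-0->q7; q6-1->q7; q7-0->q6; q7-1->q6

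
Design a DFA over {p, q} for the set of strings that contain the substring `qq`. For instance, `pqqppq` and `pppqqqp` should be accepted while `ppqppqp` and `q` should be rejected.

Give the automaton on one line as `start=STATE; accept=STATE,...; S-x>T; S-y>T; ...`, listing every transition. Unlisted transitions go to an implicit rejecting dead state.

States S0..S1 record the length of the longest prefix of `qq` that matches the current input suffix. Reaching S2 means `qq` has been seen, and we stay there forever. Accept from S2.
3 states suffice.
        p   q  
>  S0   S0  S1 
   S1   S0  S2 
 * S2   S2  S2 
(> = start, * = accepting)

start=S0; accept=S2; S0-p>S0; S0-q>S1; S1-p>S0; S1-q>S2; S2-p>S2; S2-q>S2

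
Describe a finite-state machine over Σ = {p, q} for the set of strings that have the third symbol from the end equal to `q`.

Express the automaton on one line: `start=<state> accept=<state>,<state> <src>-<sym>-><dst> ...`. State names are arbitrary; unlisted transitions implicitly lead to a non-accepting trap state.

A DFA must remember the last 3 symbols (since which symbol is third-to-last isn't known until the input ends). Use one state per possible window of the last ≤3 symbols; accept from those whose window starts with `q`.
With 15 states:
          p    q  
>  S0     S1   S2 
   S1     S3   S4 
   S2     S5   S6 
   S3     S7   S8 
   S4     S9  S10 
   S5    S11  S12 
   S6    S13  S14 
   S7     S7   S8 
   S8     S9  S10 
   S9    S11  S12 
   S10   S13  S14 
 * S11    S7   S8 
 * S12    S9  S10 
 * S13   S11  S12 
 * S14   S13  S14 
(> = start, * = accepting)

start=S0 accept=S11,S12,S13,S14 S0-p->S1 S0-q->S2 S1-p->S3 S1-q->S4 S2-p->S5 S2-q->S6 S3-p->S7 S3-q->S8 S4-p->S9 S4-q->S10 S5-p->S11 S5-q->S12 S6-p->S13 S6-q->S14 S7-p->S7 S7-q->S8 S8-p->S9 S8-q->S10 S9-p->S11 S9-q->S12 S10-p->S13 S10-q->S14 S11-p->S7 S11-q->S8 S12-p->S9 S12-q->S10 S13-p->S11 S13-q->S12 S14-p->S13 S14-q->S14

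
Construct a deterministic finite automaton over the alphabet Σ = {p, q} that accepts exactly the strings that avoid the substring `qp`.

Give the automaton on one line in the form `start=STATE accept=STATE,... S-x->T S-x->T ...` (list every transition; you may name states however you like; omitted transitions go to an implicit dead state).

start=S0 accept=S0,S1 S0-p->S0 S0-q->S1 S1-p->S2 S1-q->S1 S2-p->S2 S2-q->S2

Track partial matches of the forbidden pattern `qp`. State S2 is a dead state reached once `qp` has occurred; every other state accepts. S0 means no part of `qp` is currently matched.
A 3-state machine:
        p   q  
>* S0   S0  S1 
 * S1   S2  S1 
   S2   S2  S2 
(> = start, * = accepting)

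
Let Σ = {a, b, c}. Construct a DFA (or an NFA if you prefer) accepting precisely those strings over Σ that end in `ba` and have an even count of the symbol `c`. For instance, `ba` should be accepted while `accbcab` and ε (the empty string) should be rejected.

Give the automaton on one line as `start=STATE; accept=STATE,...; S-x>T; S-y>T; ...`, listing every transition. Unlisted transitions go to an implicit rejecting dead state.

Run two small machines in parallel and take their product. One (3 states) tracks how much of the suffix `ba` has currently been matched; the other (2 states) tracks the count of `c`s modulo 2. Each combined state is a pair, one component from each; accept when both components accept. Equivalent product states are then merged.
With 4 states:
        a   b   c  
>  q0   q0  q1  q2 
   q1   q3  q1  q2 
   q2   q2  q2  q0 
 * q3   q0  q1  q2 
(> = start, * = accepting)

start=q0; accept=q3; q0-a>q0; q0-b>q1; q0-c>q2; q1-a>q3; q1-b>q1; q1-c>q2; q2-a>q2; q2-b>q2; q2-c>q0; q3-a>q0; q3-b>q1; q3-c>q2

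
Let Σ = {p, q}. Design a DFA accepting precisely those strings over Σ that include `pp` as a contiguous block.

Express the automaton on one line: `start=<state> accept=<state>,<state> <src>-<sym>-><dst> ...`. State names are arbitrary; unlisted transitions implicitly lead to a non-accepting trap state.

Track how much of `pp` has been matched so far: state s0 is no progress, s2 is the absorbing accept state reached once `pp` has occurred. Intermediate states record partial matches; on a mismatch, fall back to the longest reusable overlap.
3 states suffice.
        p   q  
>  s0   s1  s0 
   s1   s2  s0 
 * s2   s2  s2 
(> = start, * = accepting)

start=s0 accept=s2 s0-p->s1 s0-q->s0 s1-p->s2 s1-q->s0 s2-p->s2 s2-q->s2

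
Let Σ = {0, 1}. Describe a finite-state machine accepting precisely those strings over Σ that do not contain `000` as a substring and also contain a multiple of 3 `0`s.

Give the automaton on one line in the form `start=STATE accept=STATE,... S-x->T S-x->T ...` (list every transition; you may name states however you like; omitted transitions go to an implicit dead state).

start=q0 accept=q0,q8,q9 q0-0->q1 q0-1->q0 q1-0->q2 q1-1->q3 q2-0->q4 q2-1->q5 q3-0->q6 q3-1->q3 q4-0->q7 q4-1->q4 q5-0->q8 q5-1->q5 q6-0->q9 q6-1->q5 q7-0->q10 q7-1->q7 q8-0->q11 q8-1->q0 q9-0->q7 q9-1->q0 q10-0->q4 q10-1->q10 q11-0->q10 q11-1->q3

Build one automaton per condition and run them in lockstep. One (4 states) tracks partial matches of the forbidden pattern `000`; the other (3 states) tracks the count of `0`s modulo 3. Each combined state is a pair, one component from each; accept when both components accept.
A 12-state machine:
          0    1  
>* q0     q1   q0 
   q1     q2   q3 
   q2     q4   q5 
   q3     q6   q3 
   q4     q7   q4 
   q5     q8   q5 
   q6     q9   q5 
   q7    q10   q7 
 * q8    q11   q0 
 * q9     q7   q0 
   q10    q4  q10 
   q11   q10   q3 
(> = start, * = accepting)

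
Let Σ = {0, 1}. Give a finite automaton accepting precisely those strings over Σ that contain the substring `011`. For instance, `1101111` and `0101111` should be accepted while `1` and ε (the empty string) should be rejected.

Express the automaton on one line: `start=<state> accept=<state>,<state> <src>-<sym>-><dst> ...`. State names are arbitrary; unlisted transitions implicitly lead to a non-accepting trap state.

start=q0 accept=q3 q0-0->q1 q0-1->q0 q1-0->q1 q1-1->q2 q2-0->q1 q2-1->q3 q3-0->q3 q3-1->q3

States q0..q2 record the length of the longest prefix of `011` that matches the current input suffix. Reaching q3 means `011` has been seen, and we stay there forever. Accept from q3.
4 states suffice.
        0   1  
>  q0   q1  q0 
   q1   q1  q2 
   q2   q1  q3 
 * q3   q3  q3 
(> = start, * = accepting)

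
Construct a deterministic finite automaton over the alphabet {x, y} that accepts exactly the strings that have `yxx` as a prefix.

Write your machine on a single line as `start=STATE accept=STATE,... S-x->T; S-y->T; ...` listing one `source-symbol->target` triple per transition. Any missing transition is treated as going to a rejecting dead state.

start=S0; accept=S3; S0-x->S4; S0-y->S1; S1-x->S2; S1-y->S4; S2-x->S3; S2-y->S4; S3-x->S3; S3-y->S3; S4-x->S4; S4-y->S4

Walk along `yxx` while the input agrees: from S0 take `y` to S1, and so on. Any deviation drops to the rejecting sink S4. Once S3 is reached the prefix is confirmed and every continuation is accepted.
With 5 states:
        x   y  
>  S0   S4  S1 
   S1   S2  S4 
   S2   S3  S4 
 * S3   S3  S3 
   S4   S4  S4 
(> = start, * = accepting)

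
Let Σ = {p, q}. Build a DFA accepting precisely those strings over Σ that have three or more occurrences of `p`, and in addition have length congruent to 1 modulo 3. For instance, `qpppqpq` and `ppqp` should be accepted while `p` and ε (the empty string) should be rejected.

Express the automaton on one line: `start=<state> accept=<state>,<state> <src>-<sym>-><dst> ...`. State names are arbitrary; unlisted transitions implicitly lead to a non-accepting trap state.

Run two small machines in parallel and take their product. One (5 states) tracks the count of `p`s, saturating at 4; the other (3 states) tracks the input length modulo 3. Each combined state is a pair, one component from each; accept when both components accept.
With 15 states:
          p    q  
>  S0     S1   S2 
   S1     S3   S4 
   S2     S4   S5 
   S3     S6   S7 
   S4     S7   S8 
   S5     S8   S0 
   S6     S9  S10 
   S7    S10  S11 
   S8    S11   S1 
 * S9    S12  S12 
 * S10   S12  S13 
   S11   S13   S3 
   S12   S14  S14 
   S13   S14   S6 
   S14    S9   S9 
(> = start, * = accepting)

start=S0 accept=S9,S10 S0-p->S1 S0-q->S2 S1-p->S3 S1-q->S4 S2-p->S4 S2-q->S5 S3-p->S6 S3-q->S7 S4-p->S7 S4-q->S8 S5-p->S8 S5-q->S0 S6-p->S9 S6-q->S10 S7-p->S10 S7-q->S11 S8-p->S11 S8-q->S1 S9-p->S12 S9-q->S12 S10-p->S12 S10-q->S13 S11-p->S13 S11-q->S3 S12-p->S14 S12-q->S14 S13-p->S14 S13-q->S6 S14-p->S9 S14-q->S9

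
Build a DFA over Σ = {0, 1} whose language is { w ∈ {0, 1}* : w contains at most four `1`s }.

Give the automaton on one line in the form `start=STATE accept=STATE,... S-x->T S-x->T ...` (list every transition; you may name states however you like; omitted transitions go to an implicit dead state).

Count `1`s, saturating at 5: states q0 through q4 mean 0 through 4 `1`s seen; q5 means more than 4. Each `1` increments (capped at q5); other symbols loop. Accept from {q0, q1, q2, q3, q4}.
With 6 states:
        0   1  
>* q0   q0  q1 
 * q1   q1  q2 
 * q2   q2  q3 
 * q3   q3  q4 
 * q4   q4  q5 
   q5   q5  q5 
(> = start, * = accepting)

start=q0 accept=q0,q1,q2,q3,q4 q0-0->q0 q0-1->q1 q1-0->q1 q1-1->q2 q2-0->q2 q2-1->q3 q3-0->q3 q3-1->q4 q4-0->q4 q4-1->q5 q5-0->q5 q5-1->q5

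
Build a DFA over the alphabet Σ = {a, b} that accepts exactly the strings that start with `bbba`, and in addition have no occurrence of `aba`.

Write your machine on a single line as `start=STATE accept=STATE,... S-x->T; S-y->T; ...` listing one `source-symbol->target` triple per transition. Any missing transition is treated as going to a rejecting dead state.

Handle the two conditions separately and then intersect. One (6 states) tracks whether the input so far still matches the prefix `bbba`; the other (4 states) tracks partial matches of the forbidden pattern `aba`. Each combined state is a pair, one component from each; accept when both components accept. Minimizing collapses redundant product states.
An 8-state machine:
        a   b  
>  q0   q1  q2 
   q1   q1  q1 
   q2   q1  q3 
   q3   q1  q4 
   q4   q5  q1 
 * q5   q5  q6 
 * q6   q1  q7 
 * q7   q5  q7 
(> = start, * = accepting)

start=q0; accept=q5,q6,q7; q0-a->q1; q0-b->q2; q1-a->q1; q1-b->q1; q2-a->q1; q2-b->q3; q3-a->q1; q3-b->q4; q4-a->q5; q4-b->q1; q5-a->q5; q5-b->q6; q6-a->q1; q6-b->q7; q7-a->q5; q7-b->q7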